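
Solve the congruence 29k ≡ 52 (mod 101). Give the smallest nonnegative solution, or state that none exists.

gcd(101, 29) = 1.
1 divides 52, so solutions exist.
By Bézout, 29×(7) + 101×(-2) = 1.
So 29×(7) ≡ 1 (mod 101); multiply by 52: k ≡ 364 (mod 101).
Smallest nonnegative: k = 364 mod 101 = 61.

61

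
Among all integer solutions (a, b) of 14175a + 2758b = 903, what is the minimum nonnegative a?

31

gcd(14175, 2758) = 7.
7 divides 903, so solutions exist.
By Bézout, 14175*(43) + 2758*(-221) = 7.
Scale by 903/7 = 129: (a₀, b₀) = (5547, -28509).
General solution: a = 5547 + 394t, b = -28509 - 2025t for integer t.
a ≥ 0: smallest is 5547 mod 394 = 31 (at t = -14), with b = -159.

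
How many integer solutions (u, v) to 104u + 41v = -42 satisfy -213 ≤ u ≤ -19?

gcd(104, 41) = 1  (104 = 2×41 + 22, 41 = 1×22 + 19, 22 = 1×19 + 3, 19 = 6×3 + 1, 3 = 3×1).
Back-substituting, 104×(-13) + 41×(33) = 1.
Scale by -42: particular solution (546, -1386); reduce u mod 41: (13, -34).
General solution: u = 13 + 41t, v = -34 - 104t for integer t.
-213 ≤ 13 + 41t ≤ -19 gives t ∈ [-5, -1], which is 5 values.

5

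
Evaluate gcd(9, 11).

gcd(11, 9):
  11 = 1×9 + 2
  9 = 4×2 + 1
  2 = 2×1
so gcd(11, 9) = 1.

1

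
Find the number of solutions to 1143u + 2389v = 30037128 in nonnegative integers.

11

gcd(2389, 1143) = 1.
By Bézout, 1143*(719) + 2389*(-344) = 1.
One solution: (1248, 11976).
General: u = 1248 + 2389t, v = 11976 - 1143t.
u ≥ 0 ⇒ t ≥ 0; v ≥ 0 ⇒ t ≤ 10. So t ∈ [0, 10]: 11 solutions.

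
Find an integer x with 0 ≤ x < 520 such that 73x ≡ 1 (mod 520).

gcd(520, 73):
  520 = 7·73 + 9
  73 = 8·9 + 1
  9 = 9·1
so gcd(520, 73) = 1.
Back-substitute for Bézout coefficients:
  1 = 73 - 8·9
  ... = 73·(57) + 520·(-8)
So 73·57 ≡ 1 (mod 520), and 57 mod 520 = 57.

57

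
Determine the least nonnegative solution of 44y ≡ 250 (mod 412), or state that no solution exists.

no solution

gcd(412, 44) = 4.
4 does not divide 250, so the congruence has no solution.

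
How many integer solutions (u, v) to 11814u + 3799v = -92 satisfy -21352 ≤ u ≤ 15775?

gcd(11814, 3799) = 1.
By Bézout, 11814·(-1239) + 3799·(3853) = 1.
Particular solution: (18, -56).
General solution: u = 18 + 3799t, v = -56 - 11814t for integer t.
-21352 ≤ 18 + 3799t ≤ 15775 gives t ∈ [-5, 4], which is 10 values.

10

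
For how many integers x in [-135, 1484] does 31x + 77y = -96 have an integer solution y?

21

gcd(77, 31) = 1.
By Bézout, 31×(5) + 77×(-2) = 1.
Particular solution: (59, -25).
General solution: x = 59 + 77t, y = -25 - 31t for integer t.
-135 ≤ 59 + 77t ≤ 1484 gives t ∈ [-2, 18], which is 21 values.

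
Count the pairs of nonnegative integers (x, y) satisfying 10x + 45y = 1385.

15

gcd(45, 10):
  45 = 4*10 + 5
  10 = 2*5
so gcd(45, 10) = 5.
Back-substitute for Bézout coefficients:
  5 = 45 - 4*10
  ... = 10*(-4) + 45*(1)
Scale by 277: one solution is (-1108, 277). Reduce x mod 9: (8, 29).
General: x = 8 + 9t, y = 29 - 2t.
x ≥ 0 ⇒ t ≥ 0; y ≥ 0 ⇒ t ≤ 14. So t ∈ [0, 14]: 15 solutions.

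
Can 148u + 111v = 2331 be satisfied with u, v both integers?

yes

gcd(148, 111) = 37  (148 = 1*111 + 37, 111 = 3*37).
37 divides 2331, so integer solutions exist.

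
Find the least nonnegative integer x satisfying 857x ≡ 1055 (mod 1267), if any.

291

gcd(1267, 857):
  1267 = 1·857 + 410
  857 = 2·410 + 37
  410 = 11·37 + 3
  37 = 12·3 + 1
  3 = 3·1
so gcd(1267, 857) = 1.
1 divides 1055, so solutions exist.
Back-substitute for Bézout coefficients:
  1 = 37 - 12·3
  ... = 857·(411) + 1267·(-278)
So 857·(411) ≡ 1 (mod 1267); multiply by 1055: x ≡ 433605 (mod 1267).
Smallest nonnegative: x = 433605 mod 1267 = 291.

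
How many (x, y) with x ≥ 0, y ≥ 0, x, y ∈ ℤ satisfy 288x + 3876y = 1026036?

11

gcd(3876, 288):
  3876 = 13·288 + 132
  288 = 2·132 + 24
  132 = 5·24 + 12
  24 = 2·12
so gcd(3876, 288) = 12.
Back-substitute for Bézout coefficients:
  12 = 132 - 5·24
  ... = 288·(-148) + 3876·(11)
Scale by 85503: one solution is (-12654444, 940533). Reduce x mod 323: (50, 261).
General: x = 50 + 323t, y = 261 - 24t.
x ≥ 0 ⇒ t ≥ 0; y ≥ 0 ⇒ t ≤ 10. So t ∈ [0, 10]: 11 solutions.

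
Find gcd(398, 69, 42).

gcd(398, 69) = 1.
gcd(1, 42) = 1.

1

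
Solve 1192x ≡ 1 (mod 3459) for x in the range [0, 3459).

2986

gcd(3459, 1192) = 1  (3459 = 2×1192 + 1075, 1192 = 1×1075 + 117, 1075 = 9×117 + 22, 117 = 5×22 + 7, 22 = 3×7 + 1, 7 = 7×1).
Back-substituting, 1192×(-473) + 3459×(163) = 1.
So 1192×-473 ≡ 1 (mod 3459), and -473 mod 3459 = 2986.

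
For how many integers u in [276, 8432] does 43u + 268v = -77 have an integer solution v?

gcd(268, 43) = 1  (268 = 6×43 + 10, 43 = 4×10 + 3, 10 = 3×3 + 1, 3 = 3×1).
Back-substituting, 43×(-81) + 268×(13) = 1.
Scale by -77: particular solution (6237, -1001); reduce u mod 268: (73, -12).
General solution: u = 73 + 268t, v = -12 - 43t for integer t.
276 ≤ 73 + 268t ≤ 8432 gives t ∈ [1, 31], which is 31 values.

31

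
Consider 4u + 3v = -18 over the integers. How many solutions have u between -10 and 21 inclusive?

gcd(4, 3):
  4 = 1×3 + 1
  3 = 3×1
so gcd(4, 3) = 1.
Back-substitute for Bézout coefficients:
  1 = 4 - 1×3
  ... = 4×(1) + 3×(-1)
Scale by -18: particular solution (-18, 18); reduce u mod 3: (0, -6).
General solution: u = 0 + 3t, v = -6 - 4t for integer t.
-10 ≤ 0 + 3t ≤ 21 gives t ∈ [-3, 7], which is 11 values.

11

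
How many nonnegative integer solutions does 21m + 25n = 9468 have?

gcd(25, 21):
  25 = 1*21 + 4
  21 = 5*4 + 1
  4 = 4*1
so gcd(25, 21) = 1.
Back-substitute for Bézout coefficients:
  1 = 21 - 5*4
  ... = 21*(6) + 25*(-5)
Scale by 9468: one solution is (56808, -47340). Reduce m mod 25: (8, 372).
General: m = 8 + 25t, n = 372 - 21t.
m ≥ 0 ⇒ t ≥ 0; n ≥ 0 ⇒ t ≤ 17. So t ∈ [0, 17]: 18 solutions.

18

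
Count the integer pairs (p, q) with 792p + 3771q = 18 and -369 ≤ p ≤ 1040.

4

gcd(3771, 792) = 9.
By Bézout, 792×(100) + 3771×(-21) = 9.
Particular solution: (200, -42).
General solution: p = 200 + 419t, q = -42 - 88t for integer t.
-369 ≤ 200 + 419t ≤ 1040 gives t ∈ [-1, 2], which is 4 values.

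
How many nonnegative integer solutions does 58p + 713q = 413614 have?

gcd(713, 58) = 1  (713 = 12·58 + 17, 58 = 3·17 + 7, 17 = 2·7 + 3, 7 = 2·3 + 1, 3 = 3·1).
Back-substituting, 58·(209) + 713·(-17) = 1.
Scale by 413614: one solution is (86445326, -7031438). Reduce p mod 713: (493, 540).
General: p = 493 + 713t, q = 540 - 58t.
p ≥ 0 ⇒ t ≥ 0; q ≥ 0 ⇒ t ≤ 9. So t ∈ [0, 9]: 10 solutions.

10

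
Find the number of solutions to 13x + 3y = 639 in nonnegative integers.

17

gcd(13, 3) = 1  (13 = 4×3 + 1, 3 = 3×1).
Back-substituting, 13×(1) + 3×(-4) = 1.
Scale by 639: one solution is (639, -2556). Reduce x mod 3: (0, 213).
General: x = 0 + 3t, y = 213 - 13t.
x ≥ 0 ⇒ t ≥ 0; y ≥ 0 ⇒ t ≤ 16. So t ∈ [0, 16]: 17 solutions.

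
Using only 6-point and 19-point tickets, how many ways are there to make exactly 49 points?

1

Need nonnegative integers with 6j + 19k = 49.
gcd(6, 19) = 1, and 6·(-3) + 19·(1) = 1.
So (j₀, k₀) = (-147, 49); general j = -147 + 19t, k = 49 - 6t.
j ≥ 0 ⇒ t ≥ 8; k ≥ 0 ⇒ t ≤ 8. That's 1 value of t.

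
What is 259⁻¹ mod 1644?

gcd(1644, 259) = 1.
By Bézout, 259·(-749) + 1644·(118) = 1.
So 259·-749 ≡ 1 (mod 1644), and -749 mod 1644 = 895.

895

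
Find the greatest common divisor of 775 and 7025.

gcd(7025, 775):
  7025 = 9×775 + 50
  775 = 15×50 + 25
  50 = 2×25
so gcd(7025, 775) = 25.

25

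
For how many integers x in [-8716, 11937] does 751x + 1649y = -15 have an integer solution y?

12

gcd(1649, 751):
  1649 = 2×751 + 147
  751 = 5×147 + 16
  147 = 9×16 + 3
  16 = 5×3 + 1
  3 = 3×1
so gcd(1649, 751) = 1.
Back-substitute for Bézout coefficients:
  1 = 16 - 5×3
  ... = 751×(516) + 1649×(-235)
Scale by -15: particular solution (-7740, 3525); reduce x mod 1649: (505, -230).
General solution: x = 505 + 1649t, y = -230 - 751t for integer t.
-8716 ≤ 505 + 1649t ≤ 11937 gives t ∈ [-5, 6], which is 12 values.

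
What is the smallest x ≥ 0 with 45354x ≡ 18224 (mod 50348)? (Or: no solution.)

8838

gcd(50348, 45354) = 2.
2 divides 18224, so solutions exist.
By Bézout, 45354×(-3085) + 50348×(2779) = 2.
So 45354×(-3085) ≡ 2 (mod 50348); multiply by 9112: x ≡ -28110520 (mod 25174).
Smallest nonnegative: x = -28110520 mod 25174 = 8838.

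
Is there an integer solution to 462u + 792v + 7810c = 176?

gcd(792, 462):
  792 = 1·462 + 330
  462 = 1·330 + 132
  330 = 2·132 + 66
  132 = 2·66
so gcd(792, 462) = 66.
gcd(66, 7810) = 22.
22 divides 176, so integer solutions exist.

yes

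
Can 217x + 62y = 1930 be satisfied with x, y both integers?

gcd(217, 62) = 31.
31 does not divide 1930 (remainder 8), so no integer solutions.

no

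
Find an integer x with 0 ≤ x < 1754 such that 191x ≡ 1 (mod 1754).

gcd(1754, 191):
  1754 = 9·191 + 35
  191 = 5·35 + 16
  35 = 2·16 + 3
  16 = 5·3 + 1
  3 = 3·1
so gcd(1754, 191) = 1.
Back-substitute for Bézout coefficients:
  1 = 16 - 5·3
  ... = 191·(551) + 1754·(-60)
So 191·551 ≡ 1 (mod 1754), and 551 mod 1754 = 551.

551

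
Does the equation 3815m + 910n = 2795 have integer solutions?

gcd(3815, 910) = 35.
35 does not divide 2795 (remainder 30), so no integer solutions.

no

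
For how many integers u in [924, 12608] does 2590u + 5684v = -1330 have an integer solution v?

29

gcd(5684, 2590) = 14.
By Bézout, 2590*(-79) + 5684*(36) = 14.
Particular solution: (197, -90).
General solution: u = 197 + 406t, v = -90 - 185t for integer t.
924 ≤ 197 + 406t ≤ 12608 gives t ∈ [2, 30], which is 29 values.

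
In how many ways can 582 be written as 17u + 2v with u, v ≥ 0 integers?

gcd(17, 2):
  17 = 8·2 + 1
  2 = 2·1
so gcd(17, 2) = 1.
Back-substitute for Bézout coefficients:
  1 = 17 - 8·2
  ... = 17·(1) + 2·(-8)
Scale by 582: one solution is (582, -4656). Reduce u mod 2: (0, 291).
General: u = 0 + 2t, v = 291 - 17t.
u ≥ 0 ⇒ t ≥ 0; v ≥ 0 ⇒ t ≤ 17. So t ∈ [0, 17]: 18 solutions.

18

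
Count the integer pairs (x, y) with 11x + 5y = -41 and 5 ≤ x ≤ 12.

gcd(11, 5) = 1.
By Bézout, 11*(1) + 5*(-2) = 1.
Particular solution: (4, -17).
General solution: x = 4 + 5t, y = -17 - 11t for integer t.
5 ≤ 4 + 5t ≤ 12 gives t ∈ [1, 1], which is 1 value.

1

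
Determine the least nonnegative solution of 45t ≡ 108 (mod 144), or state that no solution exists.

gcd(144, 45):
  144 = 3*45 + 9
  45 = 5*9
so gcd(144, 45) = 9.
9 divides 108, so solutions exist.
Back-substitute for Bézout coefficients:
  9 = 144 - 3*45
  ... = 45*(-3) + 144*(1)
So 45*(-3) ≡ 9 (mod 144); multiply by 12: t ≡ -36 (mod 16).
Smallest nonnegative: t = -36 mod 16 = 12.

12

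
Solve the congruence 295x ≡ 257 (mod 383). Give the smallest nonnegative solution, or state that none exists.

gcd(383, 295) = 1.
1 divides 257, so solutions exist.
By Bézout, 295·(-74) + 383·(57) = 1.
So 295·(-74) ≡ 1 (mod 383); multiply by 257: x ≡ -19018 (mod 383).
Smallest nonnegative: x = -19018 mod 383 = 132.

132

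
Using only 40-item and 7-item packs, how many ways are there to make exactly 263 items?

Need nonnegative integers with 40j + 7k = 263.
gcd(40, 7) = 1, and 40·(3) + 7·(-17) = 1.
So (j₀, k₀) = (789, -4471); general j = 789 + 7t, k = -4471 - 40t.
j ≥ 0 ⇒ t ≥ -112; k ≥ 0 ⇒ t ≤ -112. That's 1 value of t.

1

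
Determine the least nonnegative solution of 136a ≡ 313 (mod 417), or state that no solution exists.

gcd(417, 136):
  417 = 3·136 + 9
  136 = 15·9 + 1
  9 = 9·1
so gcd(417, 136) = 1.
1 divides 313, so solutions exist.
Back-substitute for Bézout coefficients:
  1 = 136 - 15·9
  ... = 136·(46) + 417·(-15)
So 136·(46) ≡ 1 (mod 417); multiply by 313: a ≡ 14398 (mod 417).
Smallest nonnegative: a = 14398 mod 417 = 220.

220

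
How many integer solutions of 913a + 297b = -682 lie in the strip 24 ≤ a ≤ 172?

5

gcd(913, 297) = 11  (913 = 3·297 + 22, 297 = 13·22 + 11, 22 = 2·11).
Back-substituting, 913·(-13) + 297·(40) = 11.
Scale by -62: particular solution (806, -2480); reduce a mod 27: (23, -73).
General solution: a = 23 + 27t, b = -73 - 83t for integer t.
24 ≤ 23 + 27t ≤ 172 gives t ∈ [1, 5], which is 5 values.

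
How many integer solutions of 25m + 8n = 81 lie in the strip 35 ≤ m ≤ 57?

3

gcd(25, 8) = 1.
By Bézout, 25*(1) + 8*(-3) = 1.
Particular solution: (1, 7).
General solution: m = 1 + 8t, n = 7 - 25t for integer t.
35 ≤ 1 + 8t ≤ 57 gives t ∈ [5, 7], which is 3 values.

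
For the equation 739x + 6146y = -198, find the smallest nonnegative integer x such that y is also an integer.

gcd(6146, 739):
  6146 = 8*739 + 234
  739 = 3*234 + 37
  234 = 6*37 + 12
  37 = 3*12 + 1
  12 = 12*1
so gcd(6146, 739) = 1.
1 divides -198, so solutions exist.
Back-substitute for Bézout coefficients:
  1 = 37 - 3*12
  ... = 739*(499) + 6146*(-60)
Scale by -198/1 = -198: (x₀, y₀) = (-98802, 11880).
General solution: x = -98802 + 6146t, y = 11880 - 739t for integer t.
x ≥ 0: smallest is -98802 mod 6146 = 5680 (at t = 17), with y = -683.

5680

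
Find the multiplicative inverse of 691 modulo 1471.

gcd(1471, 691) = 1.
By Bézout, 691·(-281) + 1471·(132) = 1.
So 691·-281 ≡ 1 (mod 1471), and -281 mod 1471 = 1190.

1190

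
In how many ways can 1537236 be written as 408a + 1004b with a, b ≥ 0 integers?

gcd(1004, 408) = 4.
By Bézout, 408*(32) + 1004*(-13) = 4.
One solution: (143, 1473).
General: a = 143 + 251t, b = 1473 - 102t.
a ≥ 0 ⇒ t ≥ 0; b ≥ 0 ⇒ t ≤ 14. So t ∈ [0, 14]: 15 solutions.

15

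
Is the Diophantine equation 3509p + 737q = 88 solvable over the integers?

yes

gcd(3509, 737):
  3509 = 4×737 + 561
  737 = 1×561 + 176
  561 = 3×176 + 33
  176 = 5×33 + 11
  33 = 3×11
so gcd(3509, 737) = 11.
11 divides 88, so integer solutions exist.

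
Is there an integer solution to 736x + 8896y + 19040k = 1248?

gcd(8896, 736) = 32  (8896 = 12×736 + 64, 736 = 11×64 + 32, 64 = 2×32).
gcd(32, 19040) = 32.
32 divides 1248, so integer solutions exist.

yes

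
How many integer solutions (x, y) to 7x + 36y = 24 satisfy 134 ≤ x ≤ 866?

20

gcd(36, 7) = 1.
By Bézout, 7×(-5) + 36×(1) = 1.
Particular solution: (24, -4).
General solution: x = 24 + 36t, y = -4 - 7t for integer t.
134 ≤ 24 + 36t ≤ 866 gives t ∈ [4, 23], which is 20 values.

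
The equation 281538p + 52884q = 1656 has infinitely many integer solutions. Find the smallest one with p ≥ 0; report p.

930

gcd(281538, 52884) = 18.
18 divides 1656, so solutions exist.
By Bézout, 281538*(553) + 52884*(-2944) = 18.
Scale by 1656/18 = 92: (p₀, q₀) = (50876, -270848).
General solution: p = 50876 + 2938t, q = -270848 - 15641t for integer t.
p ≥ 0: smallest is 50876 mod 2938 = 930 (at t = -17), with q = -4951.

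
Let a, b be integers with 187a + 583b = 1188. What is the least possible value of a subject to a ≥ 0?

50

gcd(583, 187) = 11.
11 divides 1188, so solutions exist.
By Bézout, 187*(25) + 583*(-8) = 11.
Scale by 1188/11 = 108: (a₀, b₀) = (2700, -864).
General solution: a = 2700 + 53t, b = -864 - 17t for integer t.
a ≥ 0: smallest is 2700 mod 53 = 50 (at t = -50), with b = -14.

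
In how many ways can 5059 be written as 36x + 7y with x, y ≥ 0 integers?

gcd(36, 7):
  36 = 5·7 + 1
  7 = 7·1
so gcd(36, 7) = 1.
Back-substitute for Bézout coefficients:
  1 = 36 - 5·7
  ... = 36·(1) + 7·(-5)
Scale by 5059: one solution is (5059, -25295). Reduce x mod 7: (5, 697).
General: x = 5 + 7t, y = 697 - 36t.
x ≥ 0 ⇒ t ≥ 0; y ≥ 0 ⇒ t ≤ 19. So t ∈ [0, 19]: 20 solutions.

20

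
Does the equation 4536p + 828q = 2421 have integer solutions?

no

gcd(4536, 828) = 36  (4536 = 5×828 + 396, 828 = 2×396 + 36, 396 = 11×36).
36 does not divide 2421 (remainder 9), so no integer solutions.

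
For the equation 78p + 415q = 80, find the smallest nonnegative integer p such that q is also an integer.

gcd(415, 78):
  415 = 5×78 + 25
  78 = 3×25 + 3
  25 = 8×3 + 1
  3 = 3×1
so gcd(415, 78) = 1.
1 divides 80, so solutions exist.
Back-substitute for Bézout coefficients:
  1 = 25 - 8×3
  ... = 78×(-133) + 415×(25)
Scale by 80/1 = 80: (p₀, q₀) = (-10640, 2000).
General solution: p = -10640 + 415t, q = 2000 - 78t for integer t.
p ≥ 0: smallest is -10640 mod 415 = 150 (at t = 26), with q = -28.

150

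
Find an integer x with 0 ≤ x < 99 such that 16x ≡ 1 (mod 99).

31

gcd(99, 16) = 1  (99 = 6·16 + 3, 16 = 5·3 + 1, 3 = 3·1).
Back-substituting, 16·(31) + 99·(-5) = 1.
So 16·31 ≡ 1 (mod 99), and 31 mod 99 = 31.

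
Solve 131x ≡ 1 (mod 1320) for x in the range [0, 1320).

gcd(1320, 131) = 1  (1320 = 10*131 + 10, 131 = 13*10 + 1, 10 = 10*1).
Back-substituting, 131*(131) + 1320*(-13) = 1.
So 131*131 ≡ 1 (mod 1320), and 131 mod 1320 = 131.

131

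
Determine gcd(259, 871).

gcd(871, 259):
  871 = 3·259 + 94
  259 = 2·94 + 71
  94 = 1·71 + 23
  71 = 3·23 + 2
  23 = 11·2 + 1
  2 = 2·1
so gcd(871, 259) = 1.

1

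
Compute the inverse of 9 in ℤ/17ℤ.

2

gcd(17, 9) = 1.
By Bézout, 9·(2) + 17·(-1) = 1.
So 9·2 ≡ 1 (mod 17), and 2 mod 17 = 2.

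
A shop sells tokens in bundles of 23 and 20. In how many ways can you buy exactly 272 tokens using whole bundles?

1

Need nonnegative integers with 23j + 20k = 272.
gcd(23, 20) = 1, and 23·(7) + 20·(-8) = 1.
So (j₀, k₀) = (1904, -2176); general j = 1904 + 20t, k = -2176 - 23t.
j ≥ 0 ⇒ t ≥ -95; k ≥ 0 ⇒ t ≤ -95. That's 1 value of t.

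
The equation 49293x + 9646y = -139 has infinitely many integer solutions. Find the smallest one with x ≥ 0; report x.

gcd(49293, 9646) = 1.
1 divides -139, so solutions exist.
By Bézout, 49293*(1343) + 9646*(-6863) = 1.
Scale by -139/1 = -139: (x₀, y₀) = (-186677, 953957).
General solution: x = -186677 + 9646t, y = 953957 - 49293t for integer t.
x ≥ 0: smallest is -186677 mod 9646 = 6243 (at t = 20), with y = -31903.

6243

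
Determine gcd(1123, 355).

gcd(1123, 355) = 1  (1123 = 3×355 + 58, 355 = 6×58 + 7, 58 = 8×7 + 2, 7 = 3×2 + 1, 2 = 2×1).

1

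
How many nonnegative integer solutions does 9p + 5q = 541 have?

12

gcd(9, 5) = 1  (9 = 1×5 + 4, 5 = 1×4 + 1, 4 = 4×1).
Back-substituting, 9×(-1) + 5×(2) = 1.
Scale by 541: one solution is (-541, 1082). Reduce p mod 5: (4, 101).
General: p = 4 + 5t, q = 101 - 9t.
p ≥ 0 ⇒ t ≥ 0; q ≥ 0 ⇒ t ≤ 11. So t ∈ [0, 11]: 12 solutions.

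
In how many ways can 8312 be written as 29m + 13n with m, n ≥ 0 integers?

22

gcd(29, 13):
  29 = 2*13 + 3
  13 = 4*3 + 1
  3 = 3*1
so gcd(29, 13) = 1.
Back-substitute for Bézout coefficients:
  1 = 13 - 4*3
  ... = 29*(-4) + 13*(9)
Scale by 8312: one solution is (-33248, 74808). Reduce m mod 13: (6, 626).
General: m = 6 + 13t, n = 626 - 29t.
m ≥ 0 ⇒ t ≥ 0; n ≥ 0 ⇒ t ≤ 21. So t ∈ [0, 21]: 22 solutions.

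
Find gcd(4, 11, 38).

1

gcd(11, 4) = 1  (11 = 2×4 + 3, 4 = 1×3 + 1, 3 = 3×1).
gcd(1, 38) = 1.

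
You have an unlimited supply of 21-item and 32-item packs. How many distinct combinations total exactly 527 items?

Need nonnegative integers with 21j + 32k = 527.
gcd(21, 32) = 1, and 21·(-3) + 32·(2) = 1.
So (j₀, k₀) = (-1581, 1054); general j = -1581 + 32t, k = 1054 - 21t.
j ≥ 0 ⇒ t ≥ 50; k ≥ 0 ⇒ t ≤ 50. That's 1 value of t.

1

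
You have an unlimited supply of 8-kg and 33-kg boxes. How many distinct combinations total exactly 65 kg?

Need nonnegative integers with 8j + 33k = 65.
gcd(8, 33) = 1, and 8·(-4) + 33·(1) = 1.
So (j₀, k₀) = (-260, 65); general j = -260 + 33t, k = 65 - 8t.
j ≥ 0 ⇒ t ≥ 8; k ≥ 0 ⇒ t ≤ 8. That's 1 value of t.

1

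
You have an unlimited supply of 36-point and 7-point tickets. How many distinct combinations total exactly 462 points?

2

Need nonnegative integers with 36j + 7k = 462.
gcd(36, 7) = 1, and 36·(1) + 7·(-5) = 1.
So (j₀, k₀) = (462, -2310); general j = 462 + 7t, k = -2310 - 36t.
j ≥ 0 ⇒ t ≥ -66; k ≥ 0 ⇒ t ≤ -65. That's 2 values of t.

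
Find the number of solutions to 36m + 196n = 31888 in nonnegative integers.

18

gcd(196, 36) = 4.
By Bézout, 36·(11) + 196·(-2) = 4.
One solution: (31, 157).
General: m = 31 + 49t, n = 157 - 9t.
m ≥ 0 ⇒ t ≥ 0; n ≥ 0 ⇒ t ≤ 17. So t ∈ [0, 17]: 18 solutions.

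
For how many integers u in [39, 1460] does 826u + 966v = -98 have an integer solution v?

21

gcd(966, 826) = 14  (966 = 1·826 + 140, 826 = 5·140 + 126, 140 = 1·126 + 14, 126 = 9·14).
Back-substituting, 826·(-7) + 966·(6) = 14.
Scale by -7: particular solution (49, -42); reduce u mod 69: (49, -42).
General solution: u = 49 + 69t, v = -42 - 59t for integer t.
39 ≤ 49 + 69t ≤ 1460 gives t ∈ [0, 20], which is 21 values.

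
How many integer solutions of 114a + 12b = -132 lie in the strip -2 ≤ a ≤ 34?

gcd(114, 12):
  114 = 9×12 + 6
  12 = 2×6
so gcd(114, 12) = 6.
Back-substitute for Bézout coefficients:
  6 = 114 - 9×12
  ... = 114×(1) + 12×(-9)
Scale by -22: particular solution (-22, 198); reduce a mod 2: (0, -11).
General solution: a = 0 + 2t, b = -11 - 19t for integer t.
-2 ≤ 0 + 2t ≤ 34 gives t ∈ [-1, 17], which is 19 values.

19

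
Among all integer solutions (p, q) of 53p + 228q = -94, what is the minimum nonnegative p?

gcd(228, 53) = 1  (228 = 4·53 + 16, 53 = 3·16 + 5, 16 = 3·5 + 1, 5 = 5·1).
1 divides -94, so solutions exist.
Back-substituting, 53·(-43) + 228·(10) = 1.
Scale by -94/1 = -94: (p₀, q₀) = (4042, -940).
General solution: p = 4042 + 228t, q = -940 - 53t for integer t.
p ≥ 0: smallest is 4042 mod 228 = 166 (at t = -17), with q = -39.

166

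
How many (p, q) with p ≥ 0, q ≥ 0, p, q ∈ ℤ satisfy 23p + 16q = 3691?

10

gcd(23, 16) = 1  (23 = 1*16 + 7, 16 = 2*7 + 2, 7 = 3*2 + 1, 2 = 2*1).
Back-substituting, 23*(7) + 16*(-10) = 1.
Scale by 3691: one solution is (25837, -36910). Reduce p mod 16: (13, 212).
General: p = 13 + 16t, q = 212 - 23t.
p ≥ 0 ⇒ t ≥ 0; q ≥ 0 ⇒ t ≤ 9. So t ∈ [0, 9]: 10 solutions.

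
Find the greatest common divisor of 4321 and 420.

gcd(4321, 420) = 1  (4321 = 10·420 + 121, 420 = 3·121 + 57, 121 = 2·57 + 7, 57 = 8·7 + 1, 7 = 7·1).

1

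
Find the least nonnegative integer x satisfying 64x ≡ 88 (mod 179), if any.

158

gcd(179, 64):
  179 = 2×64 + 51
  64 = 1×51 + 13
  51 = 3×13 + 12
  13 = 1×12 + 1
  12 = 12×1
so gcd(179, 64) = 1.
1 divides 88, so solutions exist.
Back-substitute for Bézout coefficients:
  1 = 13 - 1×12
  ... = 64×(14) + 179×(-5)
So 64×(14) ≡ 1 (mod 179); multiply by 88: x ≡ 1232 (mod 179).
Smallest nonnegative: x = 1232 mod 179 = 158.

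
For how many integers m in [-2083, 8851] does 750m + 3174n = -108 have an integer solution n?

gcd(3174, 750):
  3174 = 4×750 + 174
  750 = 4×174 + 54
  174 = 3×54 + 12
  54 = 4×12 + 6
  12 = 2×6
so gcd(3174, 750) = 6.
Back-substitute for Bézout coefficients:
  6 = 54 - 4×12
  ... = 750×(237) + 3174×(-56)
Scale by -18: particular solution (-4266, 1008); reduce m mod 529: (495, -117).
General solution: m = 495 + 529t, n = -117 - 125t for integer t.
-2083 ≤ 495 + 529t ≤ 8851 gives t ∈ [-4, 15], which is 20 values.

20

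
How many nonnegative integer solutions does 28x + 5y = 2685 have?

20

gcd(28, 5) = 1  (28 = 5×5 + 3, 5 = 1×3 + 2, 3 = 1×2 + 1, 2 = 2×1).
Back-substituting, 28×(2) + 5×(-11) = 1.
Scale by 2685: one solution is (5370, -29535). Reduce x mod 5: (0, 537).
General: x = 0 + 5t, y = 537 - 28t.
x ≥ 0 ⇒ t ≥ 0; y ≥ 0 ⇒ t ≤ 19. So t ∈ [0, 19]: 20 solutions.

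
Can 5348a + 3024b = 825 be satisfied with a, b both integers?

gcd(5348, 3024):
  5348 = 1*3024 + 2324
  3024 = 1*2324 + 700
  2324 = 3*700 + 224
  700 = 3*224 + 28
  224 = 8*28
so gcd(5348, 3024) = 28.
28 does not divide 825 (remainder 13), so no integer solutions.

no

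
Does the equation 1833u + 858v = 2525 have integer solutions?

gcd(1833, 858) = 39.
39 does not divide 2525 (remainder 29), so no integer solutions.

no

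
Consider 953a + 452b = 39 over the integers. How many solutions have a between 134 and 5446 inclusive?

gcd(953, 452) = 1  (953 = 2×452 + 49, 452 = 9×49 + 11, 49 = 4×11 + 5, 11 = 2×5 + 1, 5 = 5×1).
Back-substituting, 953×(-83) + 452×(175) = 1.
Scale by 39: particular solution (-3237, 6825); reduce a mod 452: (379, -799).
General solution: a = 379 + 452t, b = -799 - 953t for integer t.
134 ≤ 379 + 452t ≤ 5446 gives t ∈ [0, 11], which is 12 values.

12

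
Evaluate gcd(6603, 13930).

1

gcd(13930, 6603):
  13930 = 2*6603 + 724
  6603 = 9*724 + 87
  724 = 8*87 + 28
  87 = 3*28 + 3
  28 = 9*3 + 1
  3 = 3*1
so gcd(13930, 6603) = 1.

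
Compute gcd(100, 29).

gcd(100, 29) = 1  (100 = 3*29 + 13, 29 = 2*13 + 3, 13 = 4*3 + 1, 3 = 3*1).

1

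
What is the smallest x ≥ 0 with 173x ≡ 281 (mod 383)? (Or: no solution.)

285

gcd(383, 173):
  383 = 2*173 + 37
  173 = 4*37 + 25
  37 = 1*25 + 12
  25 = 2*12 + 1
  12 = 12*1
so gcd(383, 173) = 1.
1 divides 281, so solutions exist.
Back-substitute for Bézout coefficients:
  1 = 25 - 2*12
  ... = 173*(31) + 383*(-14)
So 173*(31) ≡ 1 (mod 383); multiply by 281: x ≡ 8711 (mod 383).
Smallest nonnegative: x = 8711 mod 383 = 285.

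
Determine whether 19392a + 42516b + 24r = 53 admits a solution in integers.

no

gcd(42516, 19392) = 12.
gcd(12, 24) = 12.
12 does not divide 53 (remainder 5), so no integer solutions.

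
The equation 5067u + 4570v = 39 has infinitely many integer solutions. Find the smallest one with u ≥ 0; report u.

3577

gcd(5067, 4570) = 1.
1 divides 39, so solutions exist.
By Bézout, 5067*(-377) + 4570*(418) = 1.
Scale by 39/1 = 39: (u₀, v₀) = (-14703, 16302).
General solution: u = -14703 + 4570t, v = 16302 - 5067t for integer t.
u ≥ 0: smallest is -14703 mod 4570 = 3577 (at t = 4), with v = -3966.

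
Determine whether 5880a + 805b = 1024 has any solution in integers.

gcd(5880, 805) = 35.
35 does not divide 1024 (remainder 9), so no integer solutions.

no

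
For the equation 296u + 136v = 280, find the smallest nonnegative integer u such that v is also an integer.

6

gcd(296, 136):
  296 = 2·136 + 24
  136 = 5·24 + 16
  24 = 1·16 + 8
  16 = 2·8
so gcd(296, 136) = 8.
8 divides 280, so solutions exist.
Back-substitute for Bézout coefficients:
  8 = 24 - 1·16
  ... = 296·(6) + 136·(-13)
Scale by 280/8 = 35: (u₀, v₀) = (210, -455).
General solution: u = 210 + 17t, v = -455 - 37t for integer t.
u ≥ 0: smallest is 210 mod 17 = 6 (at t = -12), with v = -11.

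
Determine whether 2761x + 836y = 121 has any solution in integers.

gcd(2761, 836) = 11  (2761 = 3·836 + 253, 836 = 3·253 + 77, 253 = 3·77 + 22, 77 = 3·22 + 11, 22 = 2·11).
11 divides 121, so integer solutions exist.

yes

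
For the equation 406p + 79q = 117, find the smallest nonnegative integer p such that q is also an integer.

25

gcd(406, 79):
  406 = 5·79 + 11
  79 = 7·11 + 2
  11 = 5·2 + 1
  2 = 2·1
so gcd(406, 79) = 1.
1 divides 117, so solutions exist.
Back-substitute for Bézout coefficients:
  1 = 11 - 5·2
  ... = 406·(36) + 79·(-185)
Scale by 117/1 = 117: (p₀, q₀) = (4212, -21645).
General solution: p = 4212 + 79t, q = -21645 - 406t for integer t.
p ≥ 0: smallest is 4212 mod 79 = 25 (at t = -53), with q = -127.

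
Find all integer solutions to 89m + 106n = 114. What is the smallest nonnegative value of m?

12

gcd(106, 89) = 1.
1 divides 114, so solutions exist.
By Bézout, 89×(-25) + 106×(21) = 1.
Scale by 114/1 = 114: (m₀, n₀) = (-2850, 2394).
General solution: m = -2850 + 106t, n = 2394 - 89t for integer t.
m ≥ 0: smallest is -2850 mod 106 = 12 (at t = 27), with n = -9.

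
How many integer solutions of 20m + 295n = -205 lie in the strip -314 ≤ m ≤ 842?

gcd(295, 20) = 5  (295 = 14*20 + 15, 20 = 1*15 + 5, 15 = 3*5).
Back-substituting, 20*(15) + 295*(-1) = 5.
Scale by -41: particular solution (-615, 41); reduce m mod 59: (34, -3).
General solution: m = 34 + 59t, n = -3 - 4t for integer t.
-314 ≤ 34 + 59t ≤ 842 gives t ∈ [-5, 13], which is 19 values.

19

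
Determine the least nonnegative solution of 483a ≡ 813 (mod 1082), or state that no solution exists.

499

gcd(1082, 483) = 1.
1 divides 813, so solutions exist.
By Bézout, 483×(513) + 1082×(-229) = 1.
So 483×(513) ≡ 1 (mod 1082); multiply by 813: a ≡ 417069 (mod 1082).
Smallest nonnegative: a = 417069 mod 1082 = 499.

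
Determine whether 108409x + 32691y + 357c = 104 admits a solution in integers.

gcd(108409, 32691):
  108409 = 3×32691 + 10336
  32691 = 3×10336 + 1683
  10336 = 6×1683 + 238
  1683 = 7×238 + 17
  238 = 14×17
so gcd(108409, 32691) = 17.
gcd(17, 357) = 17.
17 does not divide 104 (remainder 2), so no integer solutions.

no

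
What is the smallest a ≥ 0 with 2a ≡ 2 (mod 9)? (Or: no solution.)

gcd(9, 2) = 1.
1 divides 2, so solutions exist.
By Bézout, 2×(-4) + 9×(1) = 1.
So 2×(-4) ≡ 1 (mod 9); multiply by 2: a ≡ -8 (mod 9).
Smallest nonnegative: a = -8 mod 9 = 1.

1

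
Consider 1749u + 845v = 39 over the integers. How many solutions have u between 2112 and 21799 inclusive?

gcd(1749, 845):
  1749 = 2·845 + 59
  845 = 14·59 + 19
  59 = 3·19 + 2
  19 = 9·2 + 1
  2 = 2·1
so gcd(1749, 845) = 1.
Back-substitute for Bézout coefficients:
  1 = 19 - 9·2
  ... = 1749·(-401) + 845·(830)
Scale by 39: particular solution (-15639, 32370); reduce u mod 845: (416, -861).
General solution: u = 416 + 845t, v = -861 - 1749t for integer t.
2112 ≤ 416 + 845t ≤ 21799 gives t ∈ [3, 25], which is 23 values.

23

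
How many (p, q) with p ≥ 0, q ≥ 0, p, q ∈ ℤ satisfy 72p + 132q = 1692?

2

gcd(132, 72) = 12.
By Bézout, 72·(2) + 132·(-1) = 12.
One solution: (7, 9).
General: p = 7 + 11t, q = 9 - 6t.
p ≥ 0 ⇒ t ≥ 0; q ≥ 0 ⇒ t ≤ 1. So t ∈ [0, 1]: 2 solutions.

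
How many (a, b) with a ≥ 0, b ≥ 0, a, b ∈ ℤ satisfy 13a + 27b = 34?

0

gcd(27, 13):
  27 = 2×13 + 1
  13 = 13×1
so gcd(27, 13) = 1.
Back-substitute for Bézout coefficients:
  1 = 27 - 2×13
  ... = 13×(-2) + 27×(1)
Scale by 34: one solution is (-68, 34). Reduce a mod 27: (13, -5).
General: a = 13 + 27t, b = -5 - 13t.
a ≥ 0 ⇒ t ≥ 0; b ≥ 0 ⇒ t ≤ -1. So t ∈ [0, -1]: 0 solutions.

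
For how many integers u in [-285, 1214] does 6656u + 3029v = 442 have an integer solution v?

gcd(6656, 3029) = 13  (6656 = 2×3029 + 598, 3029 = 5×598 + 39, 598 = 15×39 + 13, 39 = 3×13).
Back-substituting, 6656×(76) + 3029×(-167) = 13.
Scale by 34: particular solution (2584, -5678); reduce u mod 233: (21, -46).
General solution: u = 21 + 233t, v = -46 - 512t for integer t.
-285 ≤ 21 + 233t ≤ 1214 gives t ∈ [-1, 5], which is 7 values.

7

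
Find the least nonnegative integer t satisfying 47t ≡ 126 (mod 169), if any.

71

gcd(169, 47) = 1  (169 = 3×47 + 28, 47 = 1×28 + 19, 28 = 1×19 + 9, 19 = 2×9 + 1, 9 = 9×1).
1 divides 126, so solutions exist.
Back-substituting, 47×(18) + 169×(-5) = 1.
So 47×(18) ≡ 1 (mod 169); multiply by 126: t ≡ 2268 (mod 169).
Smallest nonnegative: t = 2268 mod 169 = 71.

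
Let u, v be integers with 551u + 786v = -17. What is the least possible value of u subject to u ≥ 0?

77

gcd(786, 551):
  786 = 1·551 + 235
  551 = 2·235 + 81
  235 = 2·81 + 73
  81 = 1·73 + 8
  73 = 9·8 + 1
  8 = 8·1
so gcd(786, 551) = 1.
1 divides -17, so solutions exist.
Back-substitute for Bézout coefficients:
  1 = 73 - 9·8
  ... = 551·(-97) + 786·(68)
Scale by -17/1 = -17: (u₀, v₀) = (1649, -1156).
General solution: u = 1649 + 786t, v = -1156 - 551t for integer t.
u ≥ 0: smallest is 1649 mod 786 = 77 (at t = -2), with v = -54.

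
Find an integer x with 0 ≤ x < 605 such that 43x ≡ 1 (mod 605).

gcd(605, 43):
  605 = 14×43 + 3
  43 = 14×3 + 1
  3 = 3×1
so gcd(605, 43) = 1.
Back-substitute for Bézout coefficients:
  1 = 43 - 14×3
  ... = 43×(197) + 605×(-14)
So 43×197 ≡ 1 (mod 605), and 197 mod 605 = 197.

197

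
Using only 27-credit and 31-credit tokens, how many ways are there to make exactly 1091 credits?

1

Need nonnegative integers with 27j + 31k = 1091.
gcd(27, 31) = 1, and 27·(-8) + 31·(7) = 1.
So (j₀, k₀) = (-8728, 7637); general j = -8728 + 31t, k = 7637 - 27t.
j ≥ 0 ⇒ t ≥ 282; k ≥ 0 ⇒ t ≤ 282. That's 1 value of t.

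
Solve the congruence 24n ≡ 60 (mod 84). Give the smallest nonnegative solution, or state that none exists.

gcd(84, 24):
  84 = 3×24 + 12
  24 = 2×12
so gcd(84, 24) = 12.
12 divides 60, so solutions exist.
Back-substitute for Bézout coefficients:
  12 = 84 - 3×24
  ... = 24×(-3) + 84×(1)
So 24×(-3) ≡ 12 (mod 84); multiply by 5: n ≡ -15 (mod 7).
Smallest nonnegative: n = -15 mod 7 = 6.

6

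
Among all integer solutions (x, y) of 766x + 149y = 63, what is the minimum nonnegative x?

3

gcd(766, 149):
  766 = 5·149 + 21
  149 = 7·21 + 2
  21 = 10·2 + 1
  2 = 2·1
so gcd(766, 149) = 1.
1 divides 63, so solutions exist.
Back-substitute for Bézout coefficients:
  1 = 21 - 10·2
  ... = 766·(71) + 149·(-365)
Scale by 63/1 = 63: (x₀, y₀) = (4473, -22995).
General solution: x = 4473 + 149t, y = -22995 - 766t for integer t.
x ≥ 0: smallest is 4473 mod 149 = 3 (at t = -30), with y = -15.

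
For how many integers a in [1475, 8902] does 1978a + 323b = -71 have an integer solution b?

23

gcd(1978, 323) = 1  (1978 = 6×323 + 40, 323 = 8×40 + 3, 40 = 13×3 + 1, 3 = 3×1).
Back-substituting, 1978×(105) + 323×(-643) = 1.
Scale by -71: particular solution (-7455, 45653); reduce a mod 323: (297, -1819).
General solution: a = 297 + 323t, b = -1819 - 1978t for integer t.
1475 ≤ 297 + 323t ≤ 8902 gives t ∈ [4, 26], which is 23 values.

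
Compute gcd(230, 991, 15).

1

gcd(991, 230) = 1.
gcd(1, 15) = 1.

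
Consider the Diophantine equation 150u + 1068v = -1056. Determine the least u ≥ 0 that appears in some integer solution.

114

gcd(1068, 150):
  1068 = 7*150 + 18
  150 = 8*18 + 6
  18 = 3*6
so gcd(1068, 150) = 6.
6 divides -1056, so solutions exist.
Back-substitute for Bézout coefficients:
  6 = 150 - 8*18
  ... = 150*(57) + 1068*(-8)
Scale by -1056/6 = -176: (u₀, v₀) = (-10032, 1408).
General solution: u = -10032 + 178t, v = 1408 - 25t for integer t.
u ≥ 0: smallest is -10032 mod 178 = 114 (at t = 57), with v = -17.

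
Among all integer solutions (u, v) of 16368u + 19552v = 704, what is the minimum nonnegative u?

gcd(19552, 16368) = 16  (19552 = 1×16368 + 3184, 16368 = 5×3184 + 448, 3184 = 7×448 + 48, 448 = 9×48 + 16, 48 = 3×16).
16 divides 704, so solutions exist.
Back-substituting, 16368×(393) + 19552×(-329) = 16.
Scale by 704/16 = 44: (u₀, v₀) = (17292, -14476).
General solution: u = 17292 + 1222t, v = -14476 - 1023t for integer t.
u ≥ 0: smallest is 17292 mod 1222 = 184 (at t = -14), with v = -154.

184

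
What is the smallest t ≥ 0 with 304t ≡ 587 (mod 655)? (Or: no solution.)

198

gcd(655, 304):
  655 = 2·304 + 47
  304 = 6·47 + 22
  47 = 2·22 + 3
  22 = 7·3 + 1
  3 = 3·1
so gcd(655, 304) = 1.
1 divides 587, so solutions exist.
Back-substitute for Bézout coefficients:
  1 = 22 - 7·3
  ... = 304·(209) + 655·(-97)
So 304·(209) ≡ 1 (mod 655); multiply by 587: t ≡ 122683 (mod 655).
Smallest nonnegative: t = 122683 mod 655 = 198.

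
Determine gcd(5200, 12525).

gcd(12525, 5200):
  12525 = 2×5200 + 2125
  5200 = 2×2125 + 950
  2125 = 2×950 + 225
  950 = 4×225 + 50
  225 = 4×50 + 25
  50 = 2×25
so gcd(12525, 5200) = 25.

25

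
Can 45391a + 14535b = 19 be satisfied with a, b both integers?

gcd(45391, 14535) = 19  (45391 = 3*14535 + 1786, 14535 = 8*1786 + 247, 1786 = 7*247 + 57, 247 = 4*57 + 19, 57 = 3*19).
19 divides 19, so integer solutions exist.

yes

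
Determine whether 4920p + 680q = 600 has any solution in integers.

yes

gcd(4920, 680) = 40.
40 divides 600, so integer solutions exist.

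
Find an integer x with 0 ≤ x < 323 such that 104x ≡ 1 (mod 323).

264

gcd(323, 104) = 1.
By Bézout, 104*(-59) + 323*(19) = 1.
So 104*-59 ≡ 1 (mod 323), and -59 mod 323 = 264.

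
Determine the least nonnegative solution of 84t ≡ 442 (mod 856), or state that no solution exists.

gcd(856, 84):
  856 = 10×84 + 16
  84 = 5×16 + 4
  16 = 4×4
so gcd(856, 84) = 4.
4 does not divide 442, so the congruence has no solution.

no solution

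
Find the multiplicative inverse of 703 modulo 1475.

gcd(1475, 703) = 1  (1475 = 2*703 + 69, 703 = 10*69 + 13, 69 = 5*13 + 4, 13 = 3*4 + 1, 4 = 4*1).
Back-substituting, 703*(342) + 1475*(-163) = 1.
So 703*342 ≡ 1 (mod 1475), and 342 mod 1475 = 342.

342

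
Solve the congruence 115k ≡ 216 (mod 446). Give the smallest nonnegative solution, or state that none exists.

gcd(446, 115):
  446 = 3*115 + 101
  115 = 1*101 + 14
  101 = 7*14 + 3
  14 = 4*3 + 2
  3 = 1*2 + 1
  2 = 2*1
so gcd(446, 115) = 1.
1 divides 216, so solutions exist.
Back-substitute for Bézout coefficients:
  1 = 3 - 1*2
  ... = 115*(-159) + 446*(41)
So 115*(-159) ≡ 1 (mod 446); multiply by 216: k ≡ -34344 (mod 446).
Smallest nonnegative: k = -34344 mod 446 = 444.

444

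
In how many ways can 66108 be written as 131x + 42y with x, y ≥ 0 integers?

13

gcd(131, 42):
  131 = 3*42 + 5
  42 = 8*5 + 2
  5 = 2*2 + 1
  2 = 2*1
so gcd(131, 42) = 1.
Back-substitute for Bézout coefficients:
  1 = 5 - 2*2
  ... = 131*(17) + 42*(-53)
Scale by 66108: one solution is (1123836, -3503724). Reduce x mod 42: (0, 1574).
General: x = 0 + 42t, y = 1574 - 131t.
x ≥ 0 ⇒ t ≥ 0; y ≥ 0 ⇒ t ≤ 12. So t ∈ [0, 12]: 13 solutions.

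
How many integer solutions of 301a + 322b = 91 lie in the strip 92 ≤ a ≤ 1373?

28

gcd(322, 301) = 7  (322 = 1·301 + 21, 301 = 14·21 + 7, 21 = 3·7).
Back-substituting, 301·(15) + 322·(-14) = 7.
Scale by 13: particular solution (195, -182); reduce a mod 46: (11, -10).
General solution: a = 11 + 46t, b = -10 - 43t for integer t.
92 ≤ 11 + 46t ≤ 1373 gives t ∈ [2, 29], which is 28 values.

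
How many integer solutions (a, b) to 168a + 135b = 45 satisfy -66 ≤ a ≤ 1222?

gcd(168, 135):
  168 = 1*135 + 33
  135 = 4*33 + 3
  33 = 11*3
so gcd(168, 135) = 3.
Back-substitute for Bézout coefficients:
  3 = 135 - 4*33
  ... = 168*(-4) + 135*(5)
Scale by 15: particular solution (-60, 75); reduce a mod 45: (30, -37).
General solution: a = 30 + 45t, b = -37 - 56t for integer t.
-66 ≤ 30 + 45t ≤ 1222 gives t ∈ [-2, 26], which is 29 values.

29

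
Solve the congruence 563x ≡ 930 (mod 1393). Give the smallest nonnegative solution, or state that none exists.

1073

gcd(1393, 563) = 1  (1393 = 2·563 + 267, 563 = 2·267 + 29, 267 = 9·29 + 6, 29 = 4·6 + 5, 6 = 1·5 + 1, 5 = 5·1).
1 divides 930, so solutions exist.
Back-substituting, 563·(-240) + 1393·(97) = 1.
So 563·(-240) ≡ 1 (mod 1393); multiply by 930: x ≡ -223200 (mod 1393).
Smallest nonnegative: x = -223200 mod 1393 = 1073.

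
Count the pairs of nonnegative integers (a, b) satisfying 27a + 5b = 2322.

gcd(27, 5) = 1.
By Bézout, 27·(-2) + 5·(11) = 1.
One solution: (1, 459).
General: a = 1 + 5t, b = 459 - 27t.
a ≥ 0 ⇒ t ≥ 0; b ≥ 0 ⇒ t ≤ 17. So t ∈ [0, 17]: 18 solutions.

18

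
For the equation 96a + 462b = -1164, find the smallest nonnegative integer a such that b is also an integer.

gcd(462, 96) = 6  (462 = 4·96 + 78, 96 = 1·78 + 18, 78 = 4·18 + 6, 18 = 3·6).
6 divides -1164, so solutions exist.
Back-substituting, 96·(-24) + 462·(5) = 6.
Scale by -1164/6 = -194: (a₀, b₀) = (4656, -970).
General solution: a = 4656 + 77t, b = -970 - 16t for integer t.
a ≥ 0: smallest is 4656 mod 77 = 36 (at t = -60), with b = -10.

36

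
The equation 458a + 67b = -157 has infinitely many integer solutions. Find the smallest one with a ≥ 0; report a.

gcd(458, 67):
  458 = 6·67 + 56
  67 = 1·56 + 11
  56 = 5·11 + 1
  11 = 11·1
so gcd(458, 67) = 1.
1 divides -157, so solutions exist.
Back-substitute for Bézout coefficients:
  1 = 56 - 5·11
  ... = 458·(6) + 67·(-41)
Scale by -157/1 = -157: (a₀, b₀) = (-942, 6437).
General solution: a = -942 + 67t, b = 6437 - 458t for integer t.
a ≥ 0: smallest is -942 mod 67 = 63 (at t = 15), with b = -433.

63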